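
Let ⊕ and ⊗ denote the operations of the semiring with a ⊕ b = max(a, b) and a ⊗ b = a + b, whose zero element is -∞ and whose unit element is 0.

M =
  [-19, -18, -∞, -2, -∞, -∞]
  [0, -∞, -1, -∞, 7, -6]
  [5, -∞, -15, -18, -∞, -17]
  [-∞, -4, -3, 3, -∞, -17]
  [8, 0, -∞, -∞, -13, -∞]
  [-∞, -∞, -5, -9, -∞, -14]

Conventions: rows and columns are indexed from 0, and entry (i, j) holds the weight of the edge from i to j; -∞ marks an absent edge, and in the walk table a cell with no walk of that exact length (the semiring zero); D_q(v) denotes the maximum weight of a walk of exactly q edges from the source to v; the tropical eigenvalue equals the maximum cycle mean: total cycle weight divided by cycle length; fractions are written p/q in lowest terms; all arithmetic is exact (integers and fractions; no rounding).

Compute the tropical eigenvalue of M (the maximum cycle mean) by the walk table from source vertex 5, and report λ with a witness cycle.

q=0: [-∞, -∞, -∞, -∞, -∞, 0]
q=1: [-∞, -∞, -5, -9, -∞, -14]
q=2: [0, -13, -12, -6, -∞, -22]
q=3: [-7, -10, -9, -2, -6, -19]
q=4: [2, -6, -5, 1, -3, -16]
q=5: [5, -3, -2, 4, 1, -12]
q=6: [9, 1, 1, 7, 4, -9]
Optimal cycle mean attained by: cycle 1->4->1, total 7 + 0, length 2.
Answer: λ = 7/2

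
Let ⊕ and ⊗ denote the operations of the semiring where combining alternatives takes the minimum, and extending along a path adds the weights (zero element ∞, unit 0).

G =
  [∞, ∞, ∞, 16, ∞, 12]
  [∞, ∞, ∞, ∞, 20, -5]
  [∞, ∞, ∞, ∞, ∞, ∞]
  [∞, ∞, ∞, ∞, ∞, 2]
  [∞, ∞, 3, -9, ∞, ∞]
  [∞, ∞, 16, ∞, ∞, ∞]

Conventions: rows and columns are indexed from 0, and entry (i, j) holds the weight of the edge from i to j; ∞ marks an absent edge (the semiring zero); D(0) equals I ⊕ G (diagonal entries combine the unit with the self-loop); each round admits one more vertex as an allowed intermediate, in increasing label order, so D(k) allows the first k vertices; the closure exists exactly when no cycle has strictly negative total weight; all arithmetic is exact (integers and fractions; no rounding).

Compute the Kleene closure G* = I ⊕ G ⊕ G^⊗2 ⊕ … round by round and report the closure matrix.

D(0):
  [0, ∞, ∞, 16, ∞, 12]
  [∞, 0, ∞, ∞, 20, -5]
  [∞, ∞, 0, ∞, ∞, ∞]
  [∞, ∞, ∞, 0, ∞, 2]
  [∞, ∞, 3, -9, 0, ∞]
  [∞, ∞, 16, ∞, ∞, 0]
D(1):
  [0, ∞, ∞, 16, ∞, 12]
  [∞, 0, ∞, ∞, 20, -5]
  [∞, ∞, 0, ∞, ∞, ∞]
  [∞, ∞, ∞, 0, ∞, 2]
  [∞, ∞, 3, -9, 0, ∞]
  [∞, ∞, 16, ∞, ∞, 0]
D(2):
  [0, ∞, ∞, 16, ∞, 12]
  [∞, 0, ∞, ∞, 20, -5]
  [∞, ∞, 0, ∞, ∞, ∞]
  [∞, ∞, ∞, 0, ∞, 2]
  [∞, ∞, 3, -9, 0, ∞]
  [∞, ∞, 16, ∞, ∞, 0]
D(3):
  [0, ∞, ∞, 16, ∞, 12]
  [∞, 0, ∞, ∞, 20, -5]
  [∞, ∞, 0, ∞, ∞, ∞]
  [∞, ∞, ∞, 0, ∞, 2]
  [∞, ∞, 3, -9, 0, ∞]
  [∞, ∞, 16, ∞, ∞, 0]
D(4):
  [0, ∞, ∞, 16, ∞, 12]
  [∞, 0, ∞, ∞, 20, -5]
  [∞, ∞, 0, ∞, ∞, ∞]
  [∞, ∞, ∞, 0, ∞, 2]
  [∞, ∞, 3, -9, 0, -7]
  [∞, ∞, 16, ∞, ∞, 0]
D(5):
  [0, ∞, ∞, 16, ∞, 12]
  [∞, 0, 23, 11, 20, -5]
  [∞, ∞, 0, ∞, ∞, ∞]
  [∞, ∞, ∞, 0, ∞, 2]
  [∞, ∞, 3, -9, 0, -7]
  [∞, ∞, 16, ∞, ∞, 0]
D(6):
  [0, ∞, 28, 16, ∞, 12]
  [∞, 0, 11, 11, 20, -5]
  [∞, ∞, 0, ∞, ∞, ∞]
  [∞, ∞, 18, 0, ∞, 2]
  [∞, ∞, 3, -9, 0, -7]
  [∞, ∞, 16, ∞, ∞, 0]
Answer: G* = [[0, ∞, 28, 16, ∞, 12], [∞, 0, 11, 11, 20, -5], [∞, ∞, 0, ∞, ∞, ∞], [∞, ∞, 18, 0, ∞, 2], [∞, ∞, 3, -9, 0, -7], [∞, ∞, 16, ∞, ∞, 0]]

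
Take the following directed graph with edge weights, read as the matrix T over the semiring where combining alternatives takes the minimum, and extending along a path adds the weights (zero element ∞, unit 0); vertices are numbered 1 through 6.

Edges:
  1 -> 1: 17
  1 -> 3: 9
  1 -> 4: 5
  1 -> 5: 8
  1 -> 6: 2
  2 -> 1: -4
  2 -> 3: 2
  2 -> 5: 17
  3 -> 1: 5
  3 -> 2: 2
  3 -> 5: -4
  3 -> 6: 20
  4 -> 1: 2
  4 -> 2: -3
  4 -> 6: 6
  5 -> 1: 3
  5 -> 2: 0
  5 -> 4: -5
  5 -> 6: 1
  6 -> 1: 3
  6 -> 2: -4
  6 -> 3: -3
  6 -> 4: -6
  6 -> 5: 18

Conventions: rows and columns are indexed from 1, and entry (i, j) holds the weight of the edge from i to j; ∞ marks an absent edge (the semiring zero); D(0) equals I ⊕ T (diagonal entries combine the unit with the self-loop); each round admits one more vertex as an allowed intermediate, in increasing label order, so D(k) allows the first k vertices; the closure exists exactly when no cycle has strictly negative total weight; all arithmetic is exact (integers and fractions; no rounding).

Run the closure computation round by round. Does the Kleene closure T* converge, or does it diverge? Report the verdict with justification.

D(0):
  [0, ∞, 9, 5, 8, 2]
  [-4, 0, 2, ∞, 17, ∞]
  [5, 2, 0, ∞, -4, 20]
  [2, -3, ∞, 0, ∞, 6]
  [3, 0, ∞, -5, 0, 1]
  [3, -4, -3, -6, 18, 0]
D(1):
  [0, ∞, 9, 5, 8, 2]
  [-4, 0, 2, 1, 4, -2]
  [5, 2, 0, 10, -4, 7]
  [2, -3, 11, 0, 10, 4]
  [3, 0, 12, -5, 0, 1]
  [3, -4, -3, -6, 11, 0]
Detection: at round 2, diagonal entry (4, 4) turns strictly negative.
Key observation: the cycle 4->2->1->4 has total weight (-3) + (-4) + 5, which is strictly negative.
Answer: DIVERGES — negative cycle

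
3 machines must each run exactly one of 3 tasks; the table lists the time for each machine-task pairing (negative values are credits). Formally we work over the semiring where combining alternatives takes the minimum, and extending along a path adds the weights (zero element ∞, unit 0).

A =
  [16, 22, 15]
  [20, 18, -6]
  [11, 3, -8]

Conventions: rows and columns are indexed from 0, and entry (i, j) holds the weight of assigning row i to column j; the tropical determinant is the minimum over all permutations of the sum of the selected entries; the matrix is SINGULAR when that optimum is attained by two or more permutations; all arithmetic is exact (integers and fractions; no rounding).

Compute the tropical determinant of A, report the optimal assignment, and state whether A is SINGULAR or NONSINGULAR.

σ = (0, 1, 2): 16 + 18 + (-8) = 26
σ = (0, 2, 1): 16 + (-6) + 3 = 13
σ = (1, 0, 2): 22 + 20 + (-8) = 34
σ = (1, 2, 0): 22 + (-6) + 11 = 27
σ = (2, 0, 1): 15 + 20 + 3 = 38
σ = (2, 1, 0): 15 + 18 + 11 = 44
Optimal value attained by: σ = (0, 2, 1).
Answer: det⊕(A) = 13; verdict: NONSINGULAR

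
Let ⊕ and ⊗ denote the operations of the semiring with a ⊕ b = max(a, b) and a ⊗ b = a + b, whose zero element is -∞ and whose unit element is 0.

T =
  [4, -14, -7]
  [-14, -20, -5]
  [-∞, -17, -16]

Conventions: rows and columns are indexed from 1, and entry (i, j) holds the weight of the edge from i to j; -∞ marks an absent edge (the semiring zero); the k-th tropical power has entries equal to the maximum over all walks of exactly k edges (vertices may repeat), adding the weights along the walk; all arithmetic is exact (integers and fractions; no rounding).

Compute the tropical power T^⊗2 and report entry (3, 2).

T^⊗2:
  [8, -10, -3]
  [-10, -22, -21]
  [-31, -33, -22]
Key observation: the optimum is the walk 3->3->2, with weight (-16) + (-17) = -33.
Optimal value attained by: walk 3->3->2.
Answer: (T^⊗2)[3][2] = -33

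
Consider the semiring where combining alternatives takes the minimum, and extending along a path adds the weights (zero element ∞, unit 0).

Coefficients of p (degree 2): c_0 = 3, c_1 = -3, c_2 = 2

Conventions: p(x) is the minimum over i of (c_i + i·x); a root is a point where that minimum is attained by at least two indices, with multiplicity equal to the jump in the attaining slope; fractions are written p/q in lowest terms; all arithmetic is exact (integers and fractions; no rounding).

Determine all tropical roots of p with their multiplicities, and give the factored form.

hull edge (i=0, c=3) to (i=1, c=-3): slope -6, span 1
hull edge (i=1, c=-3) to (i=2, c=2): slope 5, span 1
Factored form: p(x) = 2 ⊗ (x ⊕ (-5)) ⊗ (x ⊕ 6)
Answer: roots = -5 (mult 1), 6 (mult 1)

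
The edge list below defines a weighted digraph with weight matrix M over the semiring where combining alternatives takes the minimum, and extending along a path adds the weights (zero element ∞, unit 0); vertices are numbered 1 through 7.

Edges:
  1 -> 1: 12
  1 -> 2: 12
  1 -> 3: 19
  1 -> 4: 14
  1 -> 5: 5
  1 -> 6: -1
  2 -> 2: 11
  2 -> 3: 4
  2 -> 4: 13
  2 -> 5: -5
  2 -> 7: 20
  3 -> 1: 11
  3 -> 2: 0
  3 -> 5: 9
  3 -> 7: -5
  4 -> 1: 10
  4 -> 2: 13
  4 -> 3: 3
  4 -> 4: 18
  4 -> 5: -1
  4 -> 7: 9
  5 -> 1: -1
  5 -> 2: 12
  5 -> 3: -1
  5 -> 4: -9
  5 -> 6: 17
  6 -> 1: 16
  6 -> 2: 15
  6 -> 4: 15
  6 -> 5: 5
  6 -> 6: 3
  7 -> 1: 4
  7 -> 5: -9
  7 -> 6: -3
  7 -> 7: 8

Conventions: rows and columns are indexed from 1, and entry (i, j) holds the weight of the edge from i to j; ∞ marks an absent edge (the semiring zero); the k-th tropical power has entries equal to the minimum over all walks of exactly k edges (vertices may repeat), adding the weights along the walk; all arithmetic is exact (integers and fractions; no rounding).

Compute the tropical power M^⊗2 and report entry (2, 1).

M^⊗2:
  [4, 14, 4, -4, 4, 2, 14]
  [-6, 4, -6, -14, 6, 12, -1]
  [-1, 11, 4, 0, -14, -8, 3]
  [-2, 3, -2, -10, 0, 6, -2]
  [1, -1, -6, 9, -10, -2, -6]
  [4, 17, 4, -4, 8, 6, 24]
  [-10, 3, -10, -18, -1, 0, 16]
Key observation: the optimum is the walk 2->5->1, with weight (-5) + (-1) = -6.
Optimal value attained by: walk 2->5->1.
Answer: (M^⊗2)[2][1] = -6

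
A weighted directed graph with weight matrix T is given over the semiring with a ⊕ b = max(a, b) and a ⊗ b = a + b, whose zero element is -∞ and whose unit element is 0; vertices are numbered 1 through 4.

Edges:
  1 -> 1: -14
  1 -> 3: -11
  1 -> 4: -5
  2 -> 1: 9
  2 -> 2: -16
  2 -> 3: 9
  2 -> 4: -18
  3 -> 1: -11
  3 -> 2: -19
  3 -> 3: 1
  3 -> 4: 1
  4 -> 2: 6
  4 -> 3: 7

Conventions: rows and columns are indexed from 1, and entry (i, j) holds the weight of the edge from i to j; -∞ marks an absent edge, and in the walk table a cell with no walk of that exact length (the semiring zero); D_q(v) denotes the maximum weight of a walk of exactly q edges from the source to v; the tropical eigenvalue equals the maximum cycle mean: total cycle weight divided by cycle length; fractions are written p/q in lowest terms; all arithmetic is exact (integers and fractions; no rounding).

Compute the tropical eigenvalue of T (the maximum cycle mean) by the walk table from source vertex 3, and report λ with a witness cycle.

q=0: [-∞, -∞, 0, -∞]
q=1: [-11, -19, 1, 1]
q=2: [-10, 7, 8, 2]
q=3: [16, 8, 16, 9]
q=4: [17, 15, 17, 17]
Optimal cycle mean attained by: cycle 2->3->4->2, total 9 + 1 + 6, length 3.
Answer: λ = 16/3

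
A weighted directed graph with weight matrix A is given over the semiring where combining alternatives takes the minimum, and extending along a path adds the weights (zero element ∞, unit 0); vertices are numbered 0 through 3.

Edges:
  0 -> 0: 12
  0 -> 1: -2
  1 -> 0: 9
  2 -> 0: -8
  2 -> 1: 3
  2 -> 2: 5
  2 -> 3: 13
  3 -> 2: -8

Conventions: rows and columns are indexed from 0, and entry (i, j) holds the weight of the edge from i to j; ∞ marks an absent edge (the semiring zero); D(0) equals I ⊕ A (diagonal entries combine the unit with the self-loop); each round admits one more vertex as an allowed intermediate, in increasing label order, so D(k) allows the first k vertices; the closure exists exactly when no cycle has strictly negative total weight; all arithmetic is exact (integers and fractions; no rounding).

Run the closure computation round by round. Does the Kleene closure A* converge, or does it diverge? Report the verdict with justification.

D(0):
  [0, -2, ∞, ∞]
  [9, 0, ∞, ∞]
  [-8, 3, 0, 13]
  [∞, ∞, -8, 0]
D(1):
  [0, -2, ∞, ∞]
  [9, 0, ∞, ∞]
  [-8, -10, 0, 13]
  [∞, ∞, -8, 0]
D(2):
  [0, -2, ∞, ∞]
  [9, 0, ∞, ∞]
  [-8, -10, 0, 13]
  [∞, ∞, -8, 0]
D(3):
  [0, -2, ∞, ∞]
  [9, 0, ∞, ∞]
  [-8, -10, 0, 13]
  [-16, -18, -8, 0]
D(4):
  [0, -2, ∞, ∞]
  [9, 0, ∞, ∞]
  [-8, -10, 0, 13]
  [-16, -18, -8, 0]
Key observation: every diagonal entry stays at the unit through all rounds, so no improving cycle exists.
Answer: CONVERGES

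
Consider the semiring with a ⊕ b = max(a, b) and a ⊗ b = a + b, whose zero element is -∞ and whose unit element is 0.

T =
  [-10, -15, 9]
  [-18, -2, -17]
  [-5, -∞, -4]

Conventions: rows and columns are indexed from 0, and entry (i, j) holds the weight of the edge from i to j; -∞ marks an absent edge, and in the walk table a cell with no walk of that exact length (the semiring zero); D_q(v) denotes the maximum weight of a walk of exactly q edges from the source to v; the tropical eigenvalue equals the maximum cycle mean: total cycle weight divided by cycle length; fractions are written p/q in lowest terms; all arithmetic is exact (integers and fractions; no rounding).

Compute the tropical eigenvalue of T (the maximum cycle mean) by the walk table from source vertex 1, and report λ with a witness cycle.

q=0: [-∞, 0, -∞]
q=1: [-18, -2, -17]
q=2: [-20, -4, -9]
q=3: [-14, -6, -11]
Optimal cycle mean attained by: cycle 0->2->0, total 9 + (-5), length 2.
Answer: λ = 2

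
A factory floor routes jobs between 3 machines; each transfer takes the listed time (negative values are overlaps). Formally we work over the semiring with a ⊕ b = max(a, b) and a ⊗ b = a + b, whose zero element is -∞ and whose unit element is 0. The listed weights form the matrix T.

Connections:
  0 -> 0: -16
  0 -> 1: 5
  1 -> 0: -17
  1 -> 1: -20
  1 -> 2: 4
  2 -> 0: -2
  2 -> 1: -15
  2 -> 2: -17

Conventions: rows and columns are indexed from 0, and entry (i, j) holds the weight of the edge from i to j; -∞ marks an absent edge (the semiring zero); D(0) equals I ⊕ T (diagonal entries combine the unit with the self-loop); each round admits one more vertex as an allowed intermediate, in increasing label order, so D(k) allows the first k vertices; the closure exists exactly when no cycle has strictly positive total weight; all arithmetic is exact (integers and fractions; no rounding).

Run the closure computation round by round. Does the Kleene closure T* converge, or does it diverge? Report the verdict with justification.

D(0):
  [0, 5, -∞]
  [-17, 0, 4]
  [-2, -15, 0]
D(1):
  [0, 5, -∞]
  [-17, 0, 4]
  [-2, 3, 0]
Detection: at round 2, diagonal entry (2, 2) turns strictly positive.
Key observation: the cycle 2->0->1->2 has total weight (-2) + 5 + 4, which is strictly positive.
Answer: DIVERGES — positive cycle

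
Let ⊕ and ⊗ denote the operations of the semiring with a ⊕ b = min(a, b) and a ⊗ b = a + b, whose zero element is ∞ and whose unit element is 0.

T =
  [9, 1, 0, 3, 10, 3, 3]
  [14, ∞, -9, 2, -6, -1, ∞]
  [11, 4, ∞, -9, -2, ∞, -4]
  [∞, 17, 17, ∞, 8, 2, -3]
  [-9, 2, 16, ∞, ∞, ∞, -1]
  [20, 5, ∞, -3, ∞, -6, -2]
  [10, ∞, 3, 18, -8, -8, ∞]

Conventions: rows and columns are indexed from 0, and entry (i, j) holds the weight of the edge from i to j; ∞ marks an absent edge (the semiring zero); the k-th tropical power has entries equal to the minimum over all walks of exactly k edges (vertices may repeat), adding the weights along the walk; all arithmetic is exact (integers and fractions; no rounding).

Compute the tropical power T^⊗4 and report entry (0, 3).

T^⊗2:
  [1, 4, -8, -9, -5, -5, -4]
  [-15, -5, 10, -18, -11, -7, -13]
  [-11, 0, -5, 6, -12, -12, -12]
  [-1, 7, 0, -1, -11, -11, 0]
  [0, -8, -9, -6, -9, -9, -6]
  [8, -1, -4, -9, -10, -12, -8]
  [-17, -6, 8, -11, 1, -14, -10]
T^⊗3:
  [-14, -4, -5, -17, -12, -12, -12]
  [-20, -14, -15, -12, -21, -21, -21]
  [-21, -10, -11, -15, -20, -20, -14]
  [-20, -9, -2, -14, -8, -17, -13]
  [-18, -7, -17, -18, -14, -15, -13]
  [-19, -8, -10, -15, -16, -18, -14]
  [-8, -16, -17, -17, -18, -20, -16]
T^⊗4:
  [-21, -13, -14, -15, -20, -20, -20]
  [-30, -19, -23, -24, -29, -29, -23]
  [-29, -20, -21, -23, -22, -26, -22]
  [-17, -19, -20, -20, -21, -23, -19]
  [-23, -17, -18, -26, -21, -21, -21]
  [-25, -18, -19, -21, -22, -24, -20]
  [-27, -16, -25, -26, -24, -26, -22]
Key observation: the optimum is the walk 0->2->6->5->3, with weight 0 + (-4) + (-8) + (-3) = -15.
Optimal value attained by: walk 0->2->6->5->3.
Answer: (T^⊗4)[0][3] = -15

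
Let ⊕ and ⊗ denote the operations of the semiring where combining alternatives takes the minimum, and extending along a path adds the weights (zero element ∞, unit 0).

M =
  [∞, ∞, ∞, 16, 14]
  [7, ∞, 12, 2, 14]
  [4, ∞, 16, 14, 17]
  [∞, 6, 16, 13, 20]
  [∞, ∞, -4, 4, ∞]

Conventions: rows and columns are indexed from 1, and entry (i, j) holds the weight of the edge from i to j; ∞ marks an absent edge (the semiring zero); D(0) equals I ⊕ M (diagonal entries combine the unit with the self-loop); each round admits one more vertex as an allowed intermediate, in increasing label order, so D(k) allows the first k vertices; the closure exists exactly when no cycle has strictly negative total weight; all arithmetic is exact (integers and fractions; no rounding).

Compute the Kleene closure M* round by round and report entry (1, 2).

D(0):
  [0, ∞, ∞, 16, 14]
  [7, 0, 12, 2, 14]
  [4, ∞, 0, 14, 17]
  [∞, 6, 16, 0, 20]
  [∞, ∞, -4, 4, 0]
D(1):
  [0, ∞, ∞, 16, 14]
  [7, 0, 12, 2, 14]
  [4, ∞, 0, 14, 17]
  [∞, 6, 16, 0, 20]
  [∞, ∞, -4, 4, 0]
D(2):
  [0, ∞, ∞, 16, 14]
  [7, 0, 12, 2, 14]
  [4, ∞, 0, 14, 17]
  [13, 6, 16, 0, 20]
  [∞, ∞, -4, 4, 0]
D(3):
  [0, ∞, ∞, 16, 14]
  [7, 0, 12, 2, 14]
  [4, ∞, 0, 14, 17]
  [13, 6, 16, 0, 20]
  [0, ∞, -4, 4, 0]
D(4):
  [0, 22, 32, 16, 14]
  [7, 0, 12, 2, 14]
  [4, 20, 0, 14, 17]
  [13, 6, 16, 0, 20]
  [0, 10, -4, 4, 0]
D(5):
  [0, 22, 10, 16, 14]
  [7, 0, 10, 2, 14]
  [4, 20, 0, 14, 17]
  [13, 6, 16, 0, 20]
  [0, 10, -4, 4, 0]
Answer: M*[1][2] = 22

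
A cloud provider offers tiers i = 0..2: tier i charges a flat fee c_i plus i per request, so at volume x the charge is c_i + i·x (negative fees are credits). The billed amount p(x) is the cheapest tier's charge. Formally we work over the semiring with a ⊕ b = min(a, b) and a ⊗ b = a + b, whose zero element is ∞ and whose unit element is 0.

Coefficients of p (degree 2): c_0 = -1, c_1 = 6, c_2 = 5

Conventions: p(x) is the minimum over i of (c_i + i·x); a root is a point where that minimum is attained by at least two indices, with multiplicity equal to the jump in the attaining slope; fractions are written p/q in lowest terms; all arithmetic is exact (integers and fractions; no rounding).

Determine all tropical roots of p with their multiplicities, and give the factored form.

hull edge (i=0, c=-1) to (i=2, c=5): slope 3, span 2
Factored form: p(x) = 5 ⊗ (x ⊕ (-3)) ⊗ (x ⊕ (-3))
Answer: roots = -3 (mult 2)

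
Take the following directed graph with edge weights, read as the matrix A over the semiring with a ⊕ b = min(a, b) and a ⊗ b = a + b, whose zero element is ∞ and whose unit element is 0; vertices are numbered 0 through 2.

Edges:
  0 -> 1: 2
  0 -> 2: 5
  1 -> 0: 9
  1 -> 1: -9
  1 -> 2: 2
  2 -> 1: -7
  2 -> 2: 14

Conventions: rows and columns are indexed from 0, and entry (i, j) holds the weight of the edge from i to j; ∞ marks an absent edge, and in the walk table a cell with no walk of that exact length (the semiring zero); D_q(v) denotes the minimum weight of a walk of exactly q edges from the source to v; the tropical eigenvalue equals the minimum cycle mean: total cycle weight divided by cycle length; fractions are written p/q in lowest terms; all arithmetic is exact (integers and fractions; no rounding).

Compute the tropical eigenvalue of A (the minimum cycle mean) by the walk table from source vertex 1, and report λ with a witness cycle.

q=0: [∞, 0, ∞]
q=1: [9, -9, 2]
q=2: [0, -18, -7]
q=3: [-9, -27, -16]
Optimal cycle mean attained by: cycle 1->1, total (-9), length 1.
Answer: λ = -9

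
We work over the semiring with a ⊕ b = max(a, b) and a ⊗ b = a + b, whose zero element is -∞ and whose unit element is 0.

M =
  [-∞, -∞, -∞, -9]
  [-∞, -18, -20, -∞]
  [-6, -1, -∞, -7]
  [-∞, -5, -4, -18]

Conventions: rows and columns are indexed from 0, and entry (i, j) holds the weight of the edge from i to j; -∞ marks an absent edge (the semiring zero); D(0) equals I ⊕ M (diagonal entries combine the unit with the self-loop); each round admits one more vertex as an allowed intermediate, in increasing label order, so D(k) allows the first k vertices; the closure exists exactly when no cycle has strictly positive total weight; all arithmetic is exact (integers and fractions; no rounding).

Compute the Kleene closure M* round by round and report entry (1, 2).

D(0):
  [0, -∞, -∞, -9]
  [-∞, 0, -20, -∞]
  [-6, -1, 0, -7]
  [-∞, -5, -4, 0]
D(1):
  [0, -∞, -∞, -9]
  [-∞, 0, -20, -∞]
  [-6, -1, 0, -7]
  [-∞, -5, -4, 0]
D(2):
  [0, -∞, -∞, -9]
  [-∞, 0, -20, -∞]
  [-6, -1, 0, -7]
  [-∞, -5, -4, 0]
D(3):
  [0, -∞, -∞, -9]
  [-26, 0, -20, -27]
  [-6, -1, 0, -7]
  [-10, -5, -4, 0]
D(4):
  [0, -14, -13, -9]
  [-26, 0, -20, -27]
  [-6, -1, 0, -7]
  [-10, -5, -4, 0]
Answer: M*[1][2] = -20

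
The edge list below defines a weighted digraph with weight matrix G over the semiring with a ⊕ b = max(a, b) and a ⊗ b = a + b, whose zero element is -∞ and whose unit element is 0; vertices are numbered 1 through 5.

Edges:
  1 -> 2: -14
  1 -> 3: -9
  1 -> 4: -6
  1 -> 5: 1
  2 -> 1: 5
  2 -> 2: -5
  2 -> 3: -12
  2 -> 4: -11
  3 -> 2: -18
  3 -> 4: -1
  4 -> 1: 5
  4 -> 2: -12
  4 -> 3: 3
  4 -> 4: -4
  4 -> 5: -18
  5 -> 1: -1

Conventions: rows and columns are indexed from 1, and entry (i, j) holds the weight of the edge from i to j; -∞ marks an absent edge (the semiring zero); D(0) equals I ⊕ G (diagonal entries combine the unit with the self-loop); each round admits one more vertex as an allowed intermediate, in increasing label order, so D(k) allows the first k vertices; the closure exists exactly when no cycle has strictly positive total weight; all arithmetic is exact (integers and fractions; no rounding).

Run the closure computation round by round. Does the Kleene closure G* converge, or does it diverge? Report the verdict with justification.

D(0):
  [0, -14, -9, -6, 1]
  [5, 0, -12, -11, -∞]
  [-∞, -18, 0, -1, -∞]
  [5, -12, 3, 0, -18]
  [-1, -∞, -∞, -∞, 0]
D(1):
  [0, -14, -9, -6, 1]
  [5, 0, -4, -1, 6]
  [-∞, -18, 0, -1, -∞]
  [5, -9, 3, 0, 6]
  [-1, -15, -10, -7, 0]
D(2):
  [0, -14, -9, -6, 1]
  [5, 0, -4, -1, 6]
  [-13, -18, 0, -1, -12]
  [5, -9, 3, 0, 6]
  [-1, -15, -10, -7, 0]
Detection: at round 3, diagonal entry (4, 4) turns strictly positive.
Key observation: the cycle 4->3->4 has total weight 3 + (-1), which is strictly positive.
Answer: DIVERGES — positive cycle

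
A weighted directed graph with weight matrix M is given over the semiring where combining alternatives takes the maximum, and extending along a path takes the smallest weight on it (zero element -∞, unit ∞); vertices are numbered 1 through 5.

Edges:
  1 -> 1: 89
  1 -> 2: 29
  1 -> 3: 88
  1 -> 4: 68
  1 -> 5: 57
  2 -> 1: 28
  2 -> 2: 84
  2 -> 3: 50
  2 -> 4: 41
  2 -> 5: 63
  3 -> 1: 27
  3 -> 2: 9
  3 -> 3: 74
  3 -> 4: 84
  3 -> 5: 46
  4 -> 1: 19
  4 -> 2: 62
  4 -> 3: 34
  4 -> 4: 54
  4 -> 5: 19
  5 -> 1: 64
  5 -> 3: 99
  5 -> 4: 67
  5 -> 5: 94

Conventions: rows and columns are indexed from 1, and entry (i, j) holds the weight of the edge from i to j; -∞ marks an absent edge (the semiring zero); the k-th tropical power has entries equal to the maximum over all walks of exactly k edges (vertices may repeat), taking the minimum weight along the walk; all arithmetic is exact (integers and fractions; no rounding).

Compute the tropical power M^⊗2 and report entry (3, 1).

M^⊗2:
  [89, 62, 88, 84, 57]
  [63, 84, 63, 63, 63]
  [46, 62, 74, 74, 46]
  [28, 62, 50, 54, 62]
  [64, 62, 94, 84, 94]
Key observation: the optimum is the walk 3->5->1, with weight 46 min 64 = 46.
Optimal value attained by: walk 3->5->1.
Answer: (M^⊗2)[3][1] = 46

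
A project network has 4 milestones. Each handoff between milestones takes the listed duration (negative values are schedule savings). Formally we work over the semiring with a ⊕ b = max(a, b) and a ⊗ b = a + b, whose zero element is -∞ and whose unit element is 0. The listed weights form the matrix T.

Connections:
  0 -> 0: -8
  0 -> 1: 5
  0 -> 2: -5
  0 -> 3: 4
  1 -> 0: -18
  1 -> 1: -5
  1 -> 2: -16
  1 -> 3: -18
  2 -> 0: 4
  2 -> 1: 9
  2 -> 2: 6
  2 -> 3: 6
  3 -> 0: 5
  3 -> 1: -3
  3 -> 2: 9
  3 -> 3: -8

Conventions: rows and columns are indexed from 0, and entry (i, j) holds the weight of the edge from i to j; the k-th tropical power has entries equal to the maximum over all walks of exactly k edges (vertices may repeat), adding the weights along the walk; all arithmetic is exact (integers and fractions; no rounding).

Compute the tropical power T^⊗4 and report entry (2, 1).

T^⊗2:
  [9, 4, 13, 1]
  [-12, -7, -9, -10]
  [11, 15, 15, 12]
  [13, 18, 15, 15]
T^⊗3:
  [17, 22, 19, 19]
  [-5, 0, -1, -3]
  [19, 24, 21, 21]
  [20, 24, 24, 21]
T^⊗4:
  [24, 28, 28, 25]
  [3, 8, 6, 5]
  [26, 30, 30, 27]
  [28, 33, 30, 30]
Key observation: the optimum is the walk 2->2->3->2->1, with weight 6 + 6 + 9 + 9 = 30.
Optimal value attained by: walk 2->2->3->2->1.
Answer: (T^⊗4)[2][1] = 30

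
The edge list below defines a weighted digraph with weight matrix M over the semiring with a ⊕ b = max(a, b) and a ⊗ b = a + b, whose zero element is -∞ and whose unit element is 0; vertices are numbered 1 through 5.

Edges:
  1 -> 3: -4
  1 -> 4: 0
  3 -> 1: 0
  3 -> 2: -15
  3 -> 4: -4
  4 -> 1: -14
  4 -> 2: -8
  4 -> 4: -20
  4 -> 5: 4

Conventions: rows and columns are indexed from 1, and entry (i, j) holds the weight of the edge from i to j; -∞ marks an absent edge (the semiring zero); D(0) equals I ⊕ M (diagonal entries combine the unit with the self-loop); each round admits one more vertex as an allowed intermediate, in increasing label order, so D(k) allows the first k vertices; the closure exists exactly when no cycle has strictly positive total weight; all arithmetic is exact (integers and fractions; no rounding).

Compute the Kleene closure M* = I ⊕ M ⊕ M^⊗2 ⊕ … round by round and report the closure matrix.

D(0):
  [0, -∞, -4, 0, -∞]
  [-∞, 0, -∞, -∞, -∞]
  [0, -15, 0, -4, -∞]
  [-14, -8, -∞, 0, 4]
  [-∞, -∞, -∞, -∞, 0]
D(1):
  [0, -∞, -4, 0, -∞]
  [-∞, 0, -∞, -∞, -∞]
  [0, -15, 0, 0, -∞]
  [-14, -8, -18, 0, 4]
  [-∞, -∞, -∞, -∞, 0]
D(2):
  [0, -∞, -4, 0, -∞]
  [-∞, 0, -∞, -∞, -∞]
  [0, -15, 0, 0, -∞]
  [-14, -8, -18, 0, 4]
  [-∞, -∞, -∞, -∞, 0]
D(3):
  [0, -19, -4, 0, -∞]
  [-∞, 0, -∞, -∞, -∞]
  [0, -15, 0, 0, -∞]
  [-14, -8, -18, 0, 4]
  [-∞, -∞, -∞, -∞, 0]
D(4):
  [0, -8, -4, 0, 4]
  [-∞, 0, -∞, -∞, -∞]
  [0, -8, 0, 0, 4]
  [-14, -8, -18, 0, 4]
  [-∞, -∞, -∞, -∞, 0]
D(5):
  [0, -8, -4, 0, 4]
  [-∞, 0, -∞, -∞, -∞]
  [0, -8, 0, 0, 4]
  [-14, -8, -18, 0, 4]
  [-∞, -∞, -∞, -∞, 0]
Answer: M* = [[0, -8, -4, 0, 4], [-∞, 0, -∞, -∞, -∞], [0, -8, 0, 0, 4], [-14, -8, -18, 0, 4], [-∞, -∞, -∞, -∞, 0]]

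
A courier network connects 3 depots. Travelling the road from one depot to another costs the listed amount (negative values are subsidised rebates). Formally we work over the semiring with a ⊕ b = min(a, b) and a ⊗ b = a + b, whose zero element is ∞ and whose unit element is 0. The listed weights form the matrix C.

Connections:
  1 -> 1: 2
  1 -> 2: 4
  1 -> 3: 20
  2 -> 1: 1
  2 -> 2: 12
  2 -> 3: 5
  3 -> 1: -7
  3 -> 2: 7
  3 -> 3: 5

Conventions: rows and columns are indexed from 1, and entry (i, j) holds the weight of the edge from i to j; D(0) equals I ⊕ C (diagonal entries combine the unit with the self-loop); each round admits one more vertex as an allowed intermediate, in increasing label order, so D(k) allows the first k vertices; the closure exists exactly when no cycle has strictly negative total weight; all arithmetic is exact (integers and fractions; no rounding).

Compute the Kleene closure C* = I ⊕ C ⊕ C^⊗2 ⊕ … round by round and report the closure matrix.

D(0):
  [0, 4, 20]
  [1, 0, 5]
  [-7, 7, 0]
D(1):
  [0, 4, 20]
  [1, 0, 5]
  [-7, -3, 0]
D(2):
  [0, 4, 9]
  [1, 0, 5]
  [-7, -3, 0]
D(3):
  [0, 4, 9]
  [-2, 0, 5]
  [-7, -3, 0]
Answer: C* = [[0, 4, 9], [-2, 0, 5], [-7, -3, 0]]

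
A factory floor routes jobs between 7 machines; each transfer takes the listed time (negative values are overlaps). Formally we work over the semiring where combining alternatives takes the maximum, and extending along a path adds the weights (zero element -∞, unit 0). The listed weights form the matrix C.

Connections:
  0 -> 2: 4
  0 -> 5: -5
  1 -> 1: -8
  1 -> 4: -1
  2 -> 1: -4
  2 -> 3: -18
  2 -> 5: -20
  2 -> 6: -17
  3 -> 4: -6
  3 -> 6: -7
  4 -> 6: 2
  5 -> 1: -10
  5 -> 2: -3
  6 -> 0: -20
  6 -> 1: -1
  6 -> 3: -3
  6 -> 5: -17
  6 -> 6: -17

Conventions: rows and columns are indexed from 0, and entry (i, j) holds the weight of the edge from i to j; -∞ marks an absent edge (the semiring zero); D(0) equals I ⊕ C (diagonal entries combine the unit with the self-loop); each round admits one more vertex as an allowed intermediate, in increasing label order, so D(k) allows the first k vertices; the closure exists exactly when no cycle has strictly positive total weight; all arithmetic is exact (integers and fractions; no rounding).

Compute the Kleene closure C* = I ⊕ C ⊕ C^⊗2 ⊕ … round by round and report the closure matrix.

D(0):
  [0, -∞, 4, -∞, -∞, -5, -∞]
  [-∞, 0, -∞, -∞, -1, -∞, -∞]
  [-∞, -4, 0, -18, -∞, -20, -17]
  [-∞, -∞, -∞, 0, -6, -∞, -7]
  [-∞, -∞, -∞, -∞, 0, -∞, 2]
  [-∞, -10, -3, -∞, -∞, 0, -∞]
  [-20, -1, -∞, -3, -∞, -17, 0]
D(1):
  [0, -∞, 4, -∞, -∞, -5, -∞]
  [-∞, 0, -∞, -∞, -1, -∞, -∞]
  [-∞, -4, 0, -18, -∞, -20, -17]
  [-∞, -∞, -∞, 0, -6, -∞, -7]
  [-∞, -∞, -∞, -∞, 0, -∞, 2]
  [-∞, -10, -3, -∞, -∞, 0, -∞]
  [-20, -1, -16, -3, -∞, -17, 0]
D(2):
  [0, -∞, 4, -∞, -∞, -5, -∞]
  [-∞, 0, -∞, -∞, -1, -∞, -∞]
  [-∞, -4, 0, -18, -5, -20, -17]
  [-∞, -∞, -∞, 0, -6, -∞, -7]
  [-∞, -∞, -∞, -∞, 0, -∞, 2]
  [-∞, -10, -3, -∞, -11, 0, -∞]
  [-20, -1, -16, -3, -2, -17, 0]
D(3):
  [0, 0, 4, -14, -1, -5, -13]
  [-∞, 0, -∞, -∞, -1, -∞, -∞]
  [-∞, -4, 0, -18, -5, -20, -17]
  [-∞, -∞, -∞, 0, -6, -∞, -7]
  [-∞, -∞, -∞, -∞, 0, -∞, 2]
  [-∞, -7, -3, -21, -8, 0, -20]
  [-20, -1, -16, -3, -2, -17, 0]
D(4):
  [0, 0, 4, -14, -1, -5, -13]
  [-∞, 0, -∞, -∞, -1, -∞, -∞]
  [-∞, -4, 0, -18, -5, -20, -17]
  [-∞, -∞, -∞, 0, -6, -∞, -7]
  [-∞, -∞, -∞, -∞, 0, -∞, 2]
  [-∞, -7, -3, -21, -8, 0, -20]
  [-20, -1, -16, -3, -2, -17, 0]
D(5):
  [0, 0, 4, -14, -1, -5, 1]
  [-∞, 0, -∞, -∞, -1, -∞, 1]
  [-∞, -4, 0, -18, -5, -20, -3]
  [-∞, -∞, -∞, 0, -6, -∞, -4]
  [-∞, -∞, -∞, -∞, 0, -∞, 2]
  [-∞, -7, -3, -21, -8, 0, -6]
  [-20, -1, -16, -3, -2, -17, 0]
D(6):
  [0, 0, 4, -14, -1, -5, 1]
  [-∞, 0, -∞, -∞, -1, -∞, 1]
  [-∞, -4, 0, -18, -5, -20, -3]
  [-∞, -∞, -∞, 0, -6, -∞, -4]
  [-∞, -∞, -∞, -∞, 0, -∞, 2]
  [-∞, -7, -3, -21, -8, 0, -6]
  [-20, -1, -16, -3, -2, -17, 0]
D(7):
  [0, 0, 4, -2, -1, -5, 1]
  [-19, 0, -15, -2, -1, -16, 1]
  [-23, -4, 0, -6, -5, -20, -3]
  [-24, -5, -20, 0, -6, -21, -4]
  [-18, 1, -14, -1, 0, -15, 2]
  [-26, -7, -3, -9, -8, 0, -6]
  [-20, -1, -16, -3, -2, -17, 0]
Answer: C* = [[0, 0, 4, -2, -1, -5, 1], [-19, 0, -15, -2, -1, -16, 1], [-23, -4, 0, -6, -5, -20, -3], [-24, -5, -20, 0, -6, -21, -4], [-18, 1, -14, -1, 0, -15, 2], [-26, -7, -3, -9, -8, 0, -6], [-20, -1, -16, -3, -2, -17, 0]]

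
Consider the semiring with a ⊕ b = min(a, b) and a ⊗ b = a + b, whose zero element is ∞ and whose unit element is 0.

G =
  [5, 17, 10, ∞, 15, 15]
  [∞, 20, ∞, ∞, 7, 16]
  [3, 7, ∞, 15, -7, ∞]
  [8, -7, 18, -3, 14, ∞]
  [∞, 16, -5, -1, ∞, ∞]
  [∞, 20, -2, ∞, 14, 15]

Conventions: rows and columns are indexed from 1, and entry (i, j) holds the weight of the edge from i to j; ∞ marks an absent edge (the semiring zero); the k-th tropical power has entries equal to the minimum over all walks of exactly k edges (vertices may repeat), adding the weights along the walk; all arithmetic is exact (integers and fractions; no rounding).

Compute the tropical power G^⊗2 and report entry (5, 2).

G^⊗2:
  [10, 17, 10, 14, 3, 20]
  [∞, 23, 2, 6, 27, 31]
  [8, 8, -12, -8, 14, 18]
  [5, -10, 9, -6, 0, 9]
  [-2, -8, 17, -4, -12, 32]
  [1, 5, 9, 13, -9, 30]
Key observation: the optimum is the walk 5->4->2, with weight (-1) + (-7) = -8.
Optimal value attained by: walk 5->4->2.
Answer: (G^⊗2)[5][2] = -8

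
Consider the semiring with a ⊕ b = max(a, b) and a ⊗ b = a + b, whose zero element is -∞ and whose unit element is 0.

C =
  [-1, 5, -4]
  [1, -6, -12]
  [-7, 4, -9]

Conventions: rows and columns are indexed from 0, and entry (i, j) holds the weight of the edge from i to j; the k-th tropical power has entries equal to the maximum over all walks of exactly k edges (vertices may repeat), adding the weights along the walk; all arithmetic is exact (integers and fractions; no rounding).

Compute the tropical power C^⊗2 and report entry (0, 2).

C^⊗2:
  [6, 4, -5]
  [0, 6, -3]
  [5, -2, -8]
Key observation: the optimum is the walk 0->0->2, with weight (-1) + (-4) = -5.
Optimal value attained by: walk 0->0->2.
Answer: (C^⊗2)[0][2] = -5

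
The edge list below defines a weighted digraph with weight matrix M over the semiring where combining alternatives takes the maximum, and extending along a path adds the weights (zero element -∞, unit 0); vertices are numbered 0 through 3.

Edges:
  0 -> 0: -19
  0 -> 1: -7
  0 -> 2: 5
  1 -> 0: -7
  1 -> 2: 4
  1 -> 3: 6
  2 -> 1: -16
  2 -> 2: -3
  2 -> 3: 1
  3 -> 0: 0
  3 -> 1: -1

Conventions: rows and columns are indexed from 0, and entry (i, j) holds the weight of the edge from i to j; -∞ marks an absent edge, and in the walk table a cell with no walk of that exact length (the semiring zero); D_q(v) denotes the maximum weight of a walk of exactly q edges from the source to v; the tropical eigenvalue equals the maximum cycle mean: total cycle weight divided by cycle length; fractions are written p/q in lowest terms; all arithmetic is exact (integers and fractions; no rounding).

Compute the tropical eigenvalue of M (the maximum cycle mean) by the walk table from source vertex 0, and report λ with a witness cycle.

q=0: [0, -∞, -∞, -∞]
q=1: [-19, -7, 5, -∞]
q=2: [-14, -11, 2, 6]
q=3: [6, 5, -1, 3]
q=4: [3, 2, 11, 11]
Optimal cycle mean attained by: cycle 1->3->1, total 6 + (-1), length 2.
Answer: λ = 5/2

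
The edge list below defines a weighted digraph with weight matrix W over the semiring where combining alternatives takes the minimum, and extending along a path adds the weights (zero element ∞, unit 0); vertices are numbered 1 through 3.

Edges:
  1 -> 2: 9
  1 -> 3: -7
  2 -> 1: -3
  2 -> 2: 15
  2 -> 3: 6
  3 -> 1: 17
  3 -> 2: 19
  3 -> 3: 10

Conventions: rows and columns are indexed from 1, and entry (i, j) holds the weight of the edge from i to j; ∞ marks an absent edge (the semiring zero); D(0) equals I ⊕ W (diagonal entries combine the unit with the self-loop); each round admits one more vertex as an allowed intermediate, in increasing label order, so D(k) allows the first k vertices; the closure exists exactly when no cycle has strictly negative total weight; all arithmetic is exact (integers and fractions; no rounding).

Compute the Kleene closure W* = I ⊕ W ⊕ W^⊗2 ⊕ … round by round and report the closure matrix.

D(0):
  [0, 9, -7]
  [-3, 0, 6]
  [17, 19, 0]
D(1):
  [0, 9, -7]
  [-3, 0, -10]
  [17, 19, 0]
D(2):
  [0, 9, -7]
  [-3, 0, -10]
  [16, 19, 0]
D(3):
  [0, 9, -7]
  [-3, 0, -10]
  [16, 19, 0]
Answer: W* = [[0, 9, -7], [-3, 0, -10], [16, 19, 0]]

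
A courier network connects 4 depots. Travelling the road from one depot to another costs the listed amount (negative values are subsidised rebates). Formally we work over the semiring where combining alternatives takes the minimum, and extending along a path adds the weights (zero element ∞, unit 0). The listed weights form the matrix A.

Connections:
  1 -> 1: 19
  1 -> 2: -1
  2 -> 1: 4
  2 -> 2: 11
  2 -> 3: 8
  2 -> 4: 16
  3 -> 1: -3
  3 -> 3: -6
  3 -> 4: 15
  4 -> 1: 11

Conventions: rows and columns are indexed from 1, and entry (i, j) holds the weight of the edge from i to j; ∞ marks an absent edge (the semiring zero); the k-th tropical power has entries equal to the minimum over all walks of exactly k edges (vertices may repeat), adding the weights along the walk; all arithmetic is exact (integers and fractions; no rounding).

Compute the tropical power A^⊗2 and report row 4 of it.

A^⊗2:
  [3, 10, 7, 15]
  [5, 3, 2, 23]
  [-9, -4, -12, 9]
  [30, 10, ∞, ∞]
Answer: row 4 of A^⊗2 = [30, 10, ∞, ∞]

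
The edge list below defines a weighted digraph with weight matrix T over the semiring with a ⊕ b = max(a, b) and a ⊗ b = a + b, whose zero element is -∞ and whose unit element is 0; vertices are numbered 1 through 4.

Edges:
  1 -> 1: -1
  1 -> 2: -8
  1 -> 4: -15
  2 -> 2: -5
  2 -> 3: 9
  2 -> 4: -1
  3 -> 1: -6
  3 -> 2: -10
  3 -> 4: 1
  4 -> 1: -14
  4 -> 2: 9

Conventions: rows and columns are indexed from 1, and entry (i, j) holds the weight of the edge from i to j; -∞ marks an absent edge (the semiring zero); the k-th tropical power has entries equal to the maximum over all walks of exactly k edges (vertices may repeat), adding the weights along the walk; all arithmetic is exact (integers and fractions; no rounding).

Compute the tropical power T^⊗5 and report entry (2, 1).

T^⊗2:
  [-2, -6, 1, -9]
  [3, 8, 4, 10]
  [-7, 10, -1, -11]
  [-15, 4, 18, 8]
T^⊗3:
  [-3, 0, 3, 2]
  [2, 19, 17, 7]
  [-7, 5, 19, 9]
  [12, 17, 13, 19]
T^⊗4:
  [-3, 11, 9, 4]
  [11, 16, 28, 18]
  [13, 18, 14, 20]
  [11, 28, 26, 16]
T^⊗5:
  [3, 13, 20, 10]
  [22, 27, 25, 29]
  [12, 29, 27, 17]
  [20, 25, 37, 27]
Key observation: the optimum is the walk 2->3->4->2->3->1, with weight 9 + 1 + 9 + 9 + (-6) = 22.
Optimal value attained by: walk 2->3->4->2->3->1.
Answer: (T^⊗5)[2][1] = 22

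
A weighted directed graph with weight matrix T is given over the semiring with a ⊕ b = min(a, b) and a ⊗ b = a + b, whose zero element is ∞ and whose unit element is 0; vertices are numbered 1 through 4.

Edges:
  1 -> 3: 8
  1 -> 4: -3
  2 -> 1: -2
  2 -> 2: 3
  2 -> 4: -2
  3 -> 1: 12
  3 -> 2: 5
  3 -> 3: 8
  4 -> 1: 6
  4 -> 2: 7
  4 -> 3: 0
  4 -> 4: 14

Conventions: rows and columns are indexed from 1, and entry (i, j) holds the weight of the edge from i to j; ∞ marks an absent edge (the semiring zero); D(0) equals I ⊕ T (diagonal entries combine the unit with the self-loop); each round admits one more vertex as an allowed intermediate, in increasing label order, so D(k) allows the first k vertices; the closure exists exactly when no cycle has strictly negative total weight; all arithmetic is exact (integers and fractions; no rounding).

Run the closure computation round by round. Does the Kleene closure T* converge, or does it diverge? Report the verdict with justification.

D(0):
  [0, ∞, 8, -3]
  [-2, 0, ∞, -2]
  [12, 5, 0, ∞]
  [6, 7, 0, 0]
D(1):
  [0, ∞, 8, -3]
  [-2, 0, 6, -5]
  [12, 5, 0, 9]
  [6, 7, 0, 0]
D(2):
  [0, ∞, 8, -3]
  [-2, 0, 6, -5]
  [3, 5, 0, 0]
  [5, 7, 0, 0]
D(3):
  [0, 13, 8, -3]
  [-2, 0, 6, -5]
  [3, 5, 0, 0]
  [3, 5, 0, 0]
D(4):
  [0, 2, -3, -3]
  [-2, 0, -5, -5]
  [3, 5, 0, 0]
  [3, 5, 0, 0]
Key observation: every diagonal entry stays at the unit through all rounds, so no improving cycle exists.
Answer: CONVERGES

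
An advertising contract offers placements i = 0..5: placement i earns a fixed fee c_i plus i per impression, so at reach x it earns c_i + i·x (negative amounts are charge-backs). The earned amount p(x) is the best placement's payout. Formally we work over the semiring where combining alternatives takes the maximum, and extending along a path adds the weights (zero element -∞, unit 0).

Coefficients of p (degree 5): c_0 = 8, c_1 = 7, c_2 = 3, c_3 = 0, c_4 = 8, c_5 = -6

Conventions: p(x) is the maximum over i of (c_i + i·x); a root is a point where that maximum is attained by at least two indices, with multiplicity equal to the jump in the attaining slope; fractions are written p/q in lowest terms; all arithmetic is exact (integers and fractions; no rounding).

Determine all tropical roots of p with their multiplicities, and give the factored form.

hull edge (i=0, c=8) to (i=4, c=8): slope 0, span 4
hull edge (i=4, c=8) to (i=5, c=-6): slope -14, span 1
Factored form: p(x) = -6 ⊗ (x ⊕ 0) ⊗ (x ⊕ 0) ⊗ (x ⊕ 0) ⊗ (x ⊕ 0) ⊗ (x ⊕ 14)
Answer: roots = 0 (mult 4), 14 (mult 1)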